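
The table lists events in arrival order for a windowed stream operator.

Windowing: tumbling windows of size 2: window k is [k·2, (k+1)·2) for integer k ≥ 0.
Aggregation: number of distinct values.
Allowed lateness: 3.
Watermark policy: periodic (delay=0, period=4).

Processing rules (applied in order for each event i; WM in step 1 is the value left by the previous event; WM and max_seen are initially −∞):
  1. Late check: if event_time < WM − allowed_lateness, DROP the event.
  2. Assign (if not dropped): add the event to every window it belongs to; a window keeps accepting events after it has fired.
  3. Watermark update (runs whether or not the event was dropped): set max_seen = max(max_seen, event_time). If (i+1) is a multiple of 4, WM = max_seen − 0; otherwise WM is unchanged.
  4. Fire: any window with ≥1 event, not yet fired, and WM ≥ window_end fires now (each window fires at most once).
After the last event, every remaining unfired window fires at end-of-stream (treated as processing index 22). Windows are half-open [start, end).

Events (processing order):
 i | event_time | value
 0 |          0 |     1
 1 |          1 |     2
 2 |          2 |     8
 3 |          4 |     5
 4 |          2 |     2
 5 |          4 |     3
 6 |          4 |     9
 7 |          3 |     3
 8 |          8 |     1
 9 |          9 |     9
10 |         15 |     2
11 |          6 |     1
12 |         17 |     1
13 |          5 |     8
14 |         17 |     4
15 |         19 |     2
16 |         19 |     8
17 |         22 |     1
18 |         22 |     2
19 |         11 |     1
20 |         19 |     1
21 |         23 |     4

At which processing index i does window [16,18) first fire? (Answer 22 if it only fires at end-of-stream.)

i=0 t=0 v=1: → [0,2); WM=−∞
i=1 t=1 v=2: → [0,2); WM=−∞
i=2 t=2 v=8: → [2,4); WM=−∞
i=3 t=4 v=5: → [4,6); WM=4; [0,2) fires=2 [2,4) fires=1
i=4 t=2 v=2: → [2,4); WM=4
i=5 t=4 v=3: → [4,6); WM=4
i=6 t=4 v=9: → [4,6); WM=4
i=7 t=3 v=3: → [2,4); WM=4
i=8 t=8 v=1: → [8,10); WM=4
i=9 t=9 v=9: → [8,10); WM=4
i=10 t=15 v=2: → [14,16); WM=4
i=11 t=6 v=1: → [6,8); WM=15; [4,6) fires=3 [6,8) fires=1 [8,10) fires=2
i=12 t=17 v=1: → [16,18); WM=15
i=13 t=5 v=8: DROP (t<15-3); WM=15
i=14 t=17 v=4: → [16,18); WM=15
i=15 t=19 v=2: → [18,20); WM=19; [14,16) fires=1 [16,18) fires=2
i=16 t=19 v=8: → [18,20); WM=19
i=17 t=22 v=1: → [22,24); WM=19
i=18 t=22 v=2: → [22,24); WM=19
i=19 t=11 v=1: DROP (t<19-3); WM=22; [18,20) fires=2
i=20 t=19 v=1: → [18,20); WM=22
i=21 t=23 v=4: → [22,24); WM=22

15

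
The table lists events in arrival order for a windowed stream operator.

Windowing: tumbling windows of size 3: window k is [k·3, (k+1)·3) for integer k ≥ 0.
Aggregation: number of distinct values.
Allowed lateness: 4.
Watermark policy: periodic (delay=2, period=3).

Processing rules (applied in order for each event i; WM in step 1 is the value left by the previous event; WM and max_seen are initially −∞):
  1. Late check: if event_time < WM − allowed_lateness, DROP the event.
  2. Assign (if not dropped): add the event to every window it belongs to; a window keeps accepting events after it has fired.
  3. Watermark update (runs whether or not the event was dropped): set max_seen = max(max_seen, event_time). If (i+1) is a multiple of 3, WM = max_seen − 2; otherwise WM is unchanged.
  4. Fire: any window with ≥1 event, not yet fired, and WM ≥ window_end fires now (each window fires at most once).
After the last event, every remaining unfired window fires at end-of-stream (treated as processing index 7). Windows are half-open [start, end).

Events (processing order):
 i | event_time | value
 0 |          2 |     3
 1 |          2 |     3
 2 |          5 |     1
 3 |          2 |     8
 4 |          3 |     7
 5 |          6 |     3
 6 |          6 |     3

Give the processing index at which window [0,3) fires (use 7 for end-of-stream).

i=0 t=2 v=3: → [0,3); WM=−∞
i=1 t=2 v=3: → [0,3); WM=−∞
i=2 t=5 v=1: → [3,6); WM=3; [0,3) fires=1
i=3 t=2 v=8: → [0,3); WM=3
i=4 t=3 v=7: → [3,6); WM=3
i=5 t=6 v=3: → [6,9); WM=4
i=6 t=6 v=3: → [6,9); WM=4

2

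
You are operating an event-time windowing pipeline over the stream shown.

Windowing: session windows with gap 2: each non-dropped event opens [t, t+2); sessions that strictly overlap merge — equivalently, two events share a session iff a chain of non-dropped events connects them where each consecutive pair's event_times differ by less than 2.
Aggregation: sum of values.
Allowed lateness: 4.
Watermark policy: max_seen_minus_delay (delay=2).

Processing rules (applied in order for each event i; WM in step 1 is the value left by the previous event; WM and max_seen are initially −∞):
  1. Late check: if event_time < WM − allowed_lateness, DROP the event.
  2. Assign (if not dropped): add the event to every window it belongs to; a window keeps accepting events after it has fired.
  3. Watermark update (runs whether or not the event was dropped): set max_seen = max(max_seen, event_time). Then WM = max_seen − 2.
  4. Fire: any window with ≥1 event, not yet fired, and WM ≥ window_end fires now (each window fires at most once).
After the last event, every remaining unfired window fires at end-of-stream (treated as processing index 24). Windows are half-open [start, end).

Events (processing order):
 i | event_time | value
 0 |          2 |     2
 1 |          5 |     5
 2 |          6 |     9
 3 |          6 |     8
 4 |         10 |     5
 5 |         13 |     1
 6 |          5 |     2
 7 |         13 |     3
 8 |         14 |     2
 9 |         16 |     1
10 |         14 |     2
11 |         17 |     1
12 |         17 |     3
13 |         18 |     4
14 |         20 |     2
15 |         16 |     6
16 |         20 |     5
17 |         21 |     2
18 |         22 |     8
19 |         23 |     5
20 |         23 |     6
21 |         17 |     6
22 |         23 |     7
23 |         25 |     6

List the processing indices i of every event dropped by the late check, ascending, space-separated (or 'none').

6

i=0 t=2 v=2: → [2,4); WM=0
i=1 t=5 v=5: → [5,7); WM=3
i=2 t=6 v=9: → [5,8); WM=4
i=3 t=6 v=8: → [5,8); WM=4
i=4 t=10 v=5: → [10,12); WM=8
i=5 t=13 v=1: → [13,15); WM=11
i=6 t=5 v=2: DROP (t<11-4); WM=11
i=7 t=13 v=3: → [13,15); WM=11
i=8 t=14 v=2: → [13,16); WM=12
i=9 t=16 v=1: → [16,18); WM=14
i=10 t=14 v=2: → [13,16); WM=14
i=11 t=17 v=1: → [16,19); WM=15
i=12 t=17 v=3: → [16,19); WM=15
i=13 t=18 v=4: → [16,20); WM=16
i=14 t=20 v=2: → [20,22); WM=18
i=15 t=16 v=6: → [16,20); WM=18
i=16 t=20 v=5: → [20,22); WM=18
i=17 t=21 v=2: → [20,23); WM=19
i=18 t=22 v=8: → [20,24); WM=20
i=19 t=23 v=5: → [20,25); WM=21
i=20 t=23 v=6: → [20,25); WM=21
i=21 t=17 v=6: → [16,20); WM=21
i=22 t=23 v=7: → [20,25); WM=21
i=23 t=25 v=6: → [25,27); WM=23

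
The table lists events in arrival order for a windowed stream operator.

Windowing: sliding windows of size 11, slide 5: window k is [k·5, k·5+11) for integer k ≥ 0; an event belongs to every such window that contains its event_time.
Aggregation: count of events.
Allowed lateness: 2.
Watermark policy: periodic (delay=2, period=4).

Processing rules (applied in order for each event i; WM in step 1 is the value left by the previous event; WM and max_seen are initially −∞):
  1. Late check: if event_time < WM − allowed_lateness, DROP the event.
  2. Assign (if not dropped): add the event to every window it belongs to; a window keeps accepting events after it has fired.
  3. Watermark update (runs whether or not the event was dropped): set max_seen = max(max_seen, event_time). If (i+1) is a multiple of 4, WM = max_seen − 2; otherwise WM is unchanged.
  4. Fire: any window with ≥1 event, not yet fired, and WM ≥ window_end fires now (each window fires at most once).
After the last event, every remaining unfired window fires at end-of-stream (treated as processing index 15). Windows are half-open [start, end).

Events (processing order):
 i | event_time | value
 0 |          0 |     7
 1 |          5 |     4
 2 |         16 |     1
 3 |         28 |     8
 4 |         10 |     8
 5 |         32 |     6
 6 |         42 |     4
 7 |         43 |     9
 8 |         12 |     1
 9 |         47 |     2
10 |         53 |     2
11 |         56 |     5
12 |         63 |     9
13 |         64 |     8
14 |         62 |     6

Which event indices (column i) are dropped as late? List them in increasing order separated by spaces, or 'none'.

4 8

i=0 t=0 v=7: → [0,11); WM=−∞
i=1 t=5 v=4: → [5,16),[0,11); WM=−∞
i=2 t=16 v=1: → [15,26),[10,21); WM=−∞
i=3 t=28 v=8: → [25,36),[20,31); WM=26; [0,11) fires=2 [5,16) fires=1 [10,21) fires=1 [15,26) fires=1
i=4 t=10 v=8: DROP (t<26-2); WM=26
i=5 t=32 v=6: → [30,41),[25,36); WM=26
i=6 t=42 v=4: → [40,51),[35,46); WM=26
i=7 t=43 v=9: → [40,51),[35,46); WM=41; [20,31) fires=1 [25,36) fires=2 [30,41) fires=1
i=8 t=12 v=1: DROP (t<41-2); WM=41
i=9 t=47 v=2: → [45,56),[40,51); WM=41
i=10 t=53 v=2: → [50,61),[45,56); WM=41
i=11 t=56 v=5: → [55,66),[50,61); WM=54; [35,46) fires=2 [40,51) fires=3
i=12 t=63 v=9: → [60,71),[55,66); WM=54
i=13 t=64 v=8: → [60,71),[55,66); WM=54
i=14 t=62 v=6: → [60,71),[55,66); WM=54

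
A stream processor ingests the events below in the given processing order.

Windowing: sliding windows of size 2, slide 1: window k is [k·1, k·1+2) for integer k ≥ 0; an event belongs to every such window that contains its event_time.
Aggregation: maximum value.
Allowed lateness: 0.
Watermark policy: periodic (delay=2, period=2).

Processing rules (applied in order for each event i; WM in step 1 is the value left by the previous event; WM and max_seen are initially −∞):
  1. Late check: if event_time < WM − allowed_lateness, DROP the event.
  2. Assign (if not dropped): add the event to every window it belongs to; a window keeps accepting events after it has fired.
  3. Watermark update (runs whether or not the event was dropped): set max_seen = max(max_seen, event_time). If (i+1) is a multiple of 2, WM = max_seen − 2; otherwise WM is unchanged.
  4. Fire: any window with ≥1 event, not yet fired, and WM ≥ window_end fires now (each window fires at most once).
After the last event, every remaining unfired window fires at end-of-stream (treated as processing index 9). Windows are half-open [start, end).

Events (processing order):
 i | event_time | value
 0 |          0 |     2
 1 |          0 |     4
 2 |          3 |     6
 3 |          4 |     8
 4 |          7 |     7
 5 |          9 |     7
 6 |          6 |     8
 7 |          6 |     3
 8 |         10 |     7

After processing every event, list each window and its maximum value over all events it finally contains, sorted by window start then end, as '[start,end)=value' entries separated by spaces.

[0,2)=4 [2,4)=6 [3,5)=8 [4,6)=8 [6,8)=7 [7,9)=7 [8,10)=7 [9,11)=7 [10,12)=7

i=0 t=0 v=2: → [0,2); WM=−∞
i=1 t=0 v=4: → [0,2); WM=-2
i=2 t=3 v=6: → [3,5),[2,4); WM=-2
i=3 t=4 v=8: → [4,6),[3,5); WM=2; [0,2) fires=4
i=4 t=7 v=7: → [7,9),[6,8); WM=2
i=5 t=9 v=7: → [9,11),[8,10); WM=7; [2,4) fires=6 [3,5) fires=8 [4,6) fires=8
i=6 t=6 v=8: DROP (t<7-0); WM=7
i=7 t=6 v=3: DROP (t<7-0); WM=7
i=8 t=10 v=7: → [10,12),[9,11); WM=7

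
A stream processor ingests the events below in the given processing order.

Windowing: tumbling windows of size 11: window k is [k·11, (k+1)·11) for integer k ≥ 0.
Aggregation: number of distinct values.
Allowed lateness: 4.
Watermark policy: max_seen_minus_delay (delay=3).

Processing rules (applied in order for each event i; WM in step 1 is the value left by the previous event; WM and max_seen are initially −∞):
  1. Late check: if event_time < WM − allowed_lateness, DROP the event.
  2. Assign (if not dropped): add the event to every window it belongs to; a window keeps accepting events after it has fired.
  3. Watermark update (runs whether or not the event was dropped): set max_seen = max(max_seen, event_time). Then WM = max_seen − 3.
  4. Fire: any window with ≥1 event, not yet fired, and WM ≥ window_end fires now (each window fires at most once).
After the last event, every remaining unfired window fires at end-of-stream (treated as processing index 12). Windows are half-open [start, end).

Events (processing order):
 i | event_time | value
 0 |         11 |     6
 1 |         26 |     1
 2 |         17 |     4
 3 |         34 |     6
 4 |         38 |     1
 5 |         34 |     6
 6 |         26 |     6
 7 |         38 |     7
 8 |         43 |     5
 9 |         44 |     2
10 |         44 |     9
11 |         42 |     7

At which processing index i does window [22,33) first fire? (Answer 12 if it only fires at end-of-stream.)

4

i=0 t=11 v=6: → [11,22); WM=8
i=1 t=26 v=1: → [22,33); WM=23; [11,22) fires=1
i=2 t=17 v=4: DROP (t<23-4); WM=23
i=3 t=34 v=6: → [33,44); WM=31
i=4 t=38 v=1: → [33,44); WM=35; [22,33) fires=1
i=5 t=34 v=6: → [33,44); WM=35
i=6 t=26 v=6: DROP (t<35-4); WM=35
i=7 t=38 v=7: → [33,44); WM=35
i=8 t=43 v=5: → [33,44); WM=40
i=9 t=44 v=2: → [44,55); WM=41
i=10 t=44 v=9: → [44,55); WM=41
i=11 t=42 v=7: → [33,44); WM=41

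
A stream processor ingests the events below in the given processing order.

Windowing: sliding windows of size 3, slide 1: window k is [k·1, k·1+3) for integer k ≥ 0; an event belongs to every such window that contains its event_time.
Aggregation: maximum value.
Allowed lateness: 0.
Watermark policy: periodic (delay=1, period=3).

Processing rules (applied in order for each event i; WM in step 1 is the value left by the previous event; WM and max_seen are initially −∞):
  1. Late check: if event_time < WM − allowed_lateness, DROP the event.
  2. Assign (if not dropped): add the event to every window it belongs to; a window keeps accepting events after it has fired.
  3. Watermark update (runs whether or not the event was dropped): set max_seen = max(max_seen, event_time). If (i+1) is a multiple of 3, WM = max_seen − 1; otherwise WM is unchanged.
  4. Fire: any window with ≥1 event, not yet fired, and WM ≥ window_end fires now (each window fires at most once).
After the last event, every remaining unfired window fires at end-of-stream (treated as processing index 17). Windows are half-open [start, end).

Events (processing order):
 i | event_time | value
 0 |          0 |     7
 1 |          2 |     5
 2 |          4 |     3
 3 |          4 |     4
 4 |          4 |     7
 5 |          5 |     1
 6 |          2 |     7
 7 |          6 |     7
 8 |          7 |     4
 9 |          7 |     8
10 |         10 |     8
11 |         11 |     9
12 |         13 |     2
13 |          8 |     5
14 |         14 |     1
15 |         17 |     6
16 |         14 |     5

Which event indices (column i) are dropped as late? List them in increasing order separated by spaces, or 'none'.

i=0 t=0 v=7: → [0,3); WM=−∞
i=1 t=2 v=5: → [2,5),[1,4),[0,3); WM=−∞
i=2 t=4 v=3: → [4,7),[3,6),[2,5); WM=3; [0,3) fires=7
i=3 t=4 v=4: → [4,7),[3,6),[2,5); WM=3
i=4 t=4 v=7: → [4,7),[3,6),[2,5); WM=3
i=5 t=5 v=1: → [5,8),[4,7),[3,6); WM=4; [1,4) fires=5
i=6 t=2 v=7: DROP (t<4-0); WM=4
i=7 t=6 v=7: → [6,9),[5,8),[4,7); WM=4
i=8 t=7 v=4: → [7,10),[6,9),[5,8); WM=6; [2,5) fires=7 [3,6) fires=7
i=9 t=7 v=8: → [7,10),[6,9),[5,8); WM=6
i=10 t=10 v=8: → [10,13),[9,12),[8,11); WM=6
i=11 t=11 v=9: → [11,14),[10,13),[9,12); WM=10; [4,7) fires=7 [5,8) fires=8 [6,9) fires=8 [7,10) fires=8
i=12 t=13 v=2: → [13,16),[12,15),[11,14); WM=10
i=13 t=8 v=5: DROP (t<10-0); WM=10
i=14 t=14 v=1: → [14,17),[13,16),[12,15); WM=13; [8,11) fires=8 [9,12) fires=9 [10,13) fires=9
i=15 t=17 v=6: → [17,20),[16,19),[15,18); WM=13
i=16 t=14 v=5: → [14,17),[13,16),[12,15); WM=13

6 13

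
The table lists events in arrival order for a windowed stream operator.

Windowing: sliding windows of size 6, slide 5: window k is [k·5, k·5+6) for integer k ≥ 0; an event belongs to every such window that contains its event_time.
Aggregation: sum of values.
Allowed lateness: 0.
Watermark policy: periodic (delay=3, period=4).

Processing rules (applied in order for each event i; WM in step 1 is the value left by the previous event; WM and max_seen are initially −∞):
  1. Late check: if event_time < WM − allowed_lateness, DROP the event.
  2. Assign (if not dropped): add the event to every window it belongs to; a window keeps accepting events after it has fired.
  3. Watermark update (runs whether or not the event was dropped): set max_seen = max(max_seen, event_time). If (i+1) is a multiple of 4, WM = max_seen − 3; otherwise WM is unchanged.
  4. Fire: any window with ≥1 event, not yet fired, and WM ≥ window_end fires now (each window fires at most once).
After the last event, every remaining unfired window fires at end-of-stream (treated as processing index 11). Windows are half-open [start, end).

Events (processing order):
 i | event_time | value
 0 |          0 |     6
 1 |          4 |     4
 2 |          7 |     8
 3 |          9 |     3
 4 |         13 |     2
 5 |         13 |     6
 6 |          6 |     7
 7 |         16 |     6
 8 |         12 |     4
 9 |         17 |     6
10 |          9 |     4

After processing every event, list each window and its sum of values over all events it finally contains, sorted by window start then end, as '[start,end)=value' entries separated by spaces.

i=0 t=0 v=6: → [0,6); WM=−∞
i=1 t=4 v=4: → [0,6); WM=−∞
i=2 t=7 v=8: → [5,11); WM=−∞
i=3 t=9 v=3: → [5,11); WM=6; [0,6) fires=10
i=4 t=13 v=2: → [10,16); WM=6
i=5 t=13 v=6: → [10,16); WM=6
i=6 t=6 v=7: → [5,11); WM=6
i=7 t=16 v=6: → [15,21); WM=13; [5,11) fires=18
i=8 t=12 v=4: DROP (t<13-0); WM=13
i=9 t=17 v=6: → [15,21); WM=13
i=10 t=9 v=4: DROP (t<13-0); WM=13

[0,6)=10 [5,11)=18 [10,16)=8 [15,21)=12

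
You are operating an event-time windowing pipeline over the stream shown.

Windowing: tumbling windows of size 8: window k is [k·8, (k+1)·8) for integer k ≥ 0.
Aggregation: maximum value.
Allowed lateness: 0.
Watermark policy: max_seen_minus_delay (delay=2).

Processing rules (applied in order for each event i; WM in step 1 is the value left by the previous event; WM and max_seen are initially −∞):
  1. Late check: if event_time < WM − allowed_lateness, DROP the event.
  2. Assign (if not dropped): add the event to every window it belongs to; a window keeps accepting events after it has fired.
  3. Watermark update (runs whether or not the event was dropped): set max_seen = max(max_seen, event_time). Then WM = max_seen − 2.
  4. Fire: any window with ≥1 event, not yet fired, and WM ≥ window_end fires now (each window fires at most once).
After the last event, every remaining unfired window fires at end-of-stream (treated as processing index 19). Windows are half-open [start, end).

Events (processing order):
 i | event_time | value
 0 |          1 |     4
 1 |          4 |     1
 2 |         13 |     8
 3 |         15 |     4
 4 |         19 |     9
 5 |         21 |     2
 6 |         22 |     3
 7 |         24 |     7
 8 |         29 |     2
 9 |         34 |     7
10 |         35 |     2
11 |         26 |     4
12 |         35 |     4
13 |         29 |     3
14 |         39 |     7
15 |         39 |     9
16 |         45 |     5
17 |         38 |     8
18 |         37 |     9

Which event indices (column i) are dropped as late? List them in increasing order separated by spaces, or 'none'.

11 13 17 18

i=0 t=1 v=4: → [0,8); WM=-1
i=1 t=4 v=1: → [0,8); WM=2
i=2 t=13 v=8: → [8,16); WM=11; [0,8) fires=4
i=3 t=15 v=4: → [8,16); WM=13
i=4 t=19 v=9: → [16,24); WM=17; [8,16) fires=8
i=5 t=21 v=2: → [16,24); WM=19
i=6 t=22 v=3: → [16,24); WM=20
i=7 t=24 v=7: → [24,32); WM=22
i=8 t=29 v=2: → [24,32); WM=27; [16,24) fires=9
i=9 t=34 v=7: → [32,40); WM=32; [24,32) fires=7
i=10 t=35 v=2: → [32,40); WM=33
i=11 t=26 v=4: DROP (t<33-0); WM=33
i=12 t=35 v=4: → [32,40); WM=33
i=13 t=29 v=3: DROP (t<33-0); WM=33
i=14 t=39 v=7: → [32,40); WM=37
i=15 t=39 v=9: → [32,40); WM=37
i=16 t=45 v=5: → [40,48); WM=43; [32,40) fires=9
i=17 t=38 v=8: DROP (t<43-0); WM=43
i=18 t=37 v=9: DROP (t<43-0); WM=43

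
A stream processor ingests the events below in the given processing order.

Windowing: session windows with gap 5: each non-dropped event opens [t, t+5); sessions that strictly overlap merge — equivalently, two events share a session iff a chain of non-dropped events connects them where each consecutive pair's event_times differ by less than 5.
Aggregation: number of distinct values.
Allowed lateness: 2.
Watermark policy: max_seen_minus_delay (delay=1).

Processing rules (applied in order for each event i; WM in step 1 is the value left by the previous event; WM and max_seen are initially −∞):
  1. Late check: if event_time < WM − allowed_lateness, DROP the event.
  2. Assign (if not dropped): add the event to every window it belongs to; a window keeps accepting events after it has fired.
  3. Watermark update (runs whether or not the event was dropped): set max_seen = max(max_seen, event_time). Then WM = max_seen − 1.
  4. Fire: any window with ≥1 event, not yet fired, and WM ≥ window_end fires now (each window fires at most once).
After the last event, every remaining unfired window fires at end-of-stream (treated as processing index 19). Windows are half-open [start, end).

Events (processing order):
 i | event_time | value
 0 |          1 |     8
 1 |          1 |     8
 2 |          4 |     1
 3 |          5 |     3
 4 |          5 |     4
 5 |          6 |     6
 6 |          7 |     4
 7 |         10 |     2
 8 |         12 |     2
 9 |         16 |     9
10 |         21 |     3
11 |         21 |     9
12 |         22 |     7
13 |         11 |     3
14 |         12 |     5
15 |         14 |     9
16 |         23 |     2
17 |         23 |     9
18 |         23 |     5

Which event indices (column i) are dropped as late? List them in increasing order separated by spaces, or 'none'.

13 14 15

i=0 t=1 v=8: → [1,6); WM=0
i=1 t=1 v=8: → [1,6); WM=0
i=2 t=4 v=1: → [1,9); WM=3
i=3 t=5 v=3: → [1,10); WM=4
i=4 t=5 v=4: → [1,10); WM=4
i=5 t=6 v=6: → [1,11); WM=5
i=6 t=7 v=4: → [1,12); WM=6
i=7 t=10 v=2: → [1,15); WM=9
i=8 t=12 v=2: → [1,17); WM=11
i=9 t=16 v=9: → [1,21); WM=15
i=10 t=21 v=3: → [21,26); WM=20
i=11 t=21 v=9: → [21,26); WM=20
i=12 t=22 v=7: → [21,27); WM=21
i=13 t=11 v=3: DROP (t<21-2); WM=21
i=14 t=12 v=5: DROP (t<21-2); WM=21
i=15 t=14 v=9: DROP (t<21-2); WM=21
i=16 t=23 v=2: → [21,28); WM=22
i=17 t=23 v=9: → [21,28); WM=22
i=18 t=23 v=5: → [21,28); WM=22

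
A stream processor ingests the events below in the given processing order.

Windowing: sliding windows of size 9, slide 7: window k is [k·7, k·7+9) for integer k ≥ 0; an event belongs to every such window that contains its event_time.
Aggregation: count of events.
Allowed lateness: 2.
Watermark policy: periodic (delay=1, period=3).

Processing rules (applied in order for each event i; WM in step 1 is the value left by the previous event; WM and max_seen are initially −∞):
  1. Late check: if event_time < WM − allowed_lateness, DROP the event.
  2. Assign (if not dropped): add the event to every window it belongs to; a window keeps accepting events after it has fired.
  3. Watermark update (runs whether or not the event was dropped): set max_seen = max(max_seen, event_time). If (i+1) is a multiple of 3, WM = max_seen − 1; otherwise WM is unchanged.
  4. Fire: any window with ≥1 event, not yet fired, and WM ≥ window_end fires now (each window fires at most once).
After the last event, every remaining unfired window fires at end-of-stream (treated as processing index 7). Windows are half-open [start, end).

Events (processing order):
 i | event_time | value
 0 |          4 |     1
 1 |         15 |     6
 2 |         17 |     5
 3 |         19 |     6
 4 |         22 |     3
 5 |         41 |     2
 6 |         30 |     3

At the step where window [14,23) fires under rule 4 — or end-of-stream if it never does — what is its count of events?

i=0 t=4 v=1: → [0,9); WM=−∞
i=1 t=15 v=6: → [14,23),[7,16); WM=−∞
i=2 t=17 v=5: → [14,23); WM=16; [0,9) fires=1 [7,16) fires=1
i=3 t=19 v=6: → [14,23); WM=16
i=4 t=22 v=3: → [21,30),[14,23); WM=16
i=5 t=41 v=2: → [35,44); WM=40; [14,23) fires=4 [21,30) fires=1
i=6 t=30 v=3: DROP (t<40-2); WM=40

4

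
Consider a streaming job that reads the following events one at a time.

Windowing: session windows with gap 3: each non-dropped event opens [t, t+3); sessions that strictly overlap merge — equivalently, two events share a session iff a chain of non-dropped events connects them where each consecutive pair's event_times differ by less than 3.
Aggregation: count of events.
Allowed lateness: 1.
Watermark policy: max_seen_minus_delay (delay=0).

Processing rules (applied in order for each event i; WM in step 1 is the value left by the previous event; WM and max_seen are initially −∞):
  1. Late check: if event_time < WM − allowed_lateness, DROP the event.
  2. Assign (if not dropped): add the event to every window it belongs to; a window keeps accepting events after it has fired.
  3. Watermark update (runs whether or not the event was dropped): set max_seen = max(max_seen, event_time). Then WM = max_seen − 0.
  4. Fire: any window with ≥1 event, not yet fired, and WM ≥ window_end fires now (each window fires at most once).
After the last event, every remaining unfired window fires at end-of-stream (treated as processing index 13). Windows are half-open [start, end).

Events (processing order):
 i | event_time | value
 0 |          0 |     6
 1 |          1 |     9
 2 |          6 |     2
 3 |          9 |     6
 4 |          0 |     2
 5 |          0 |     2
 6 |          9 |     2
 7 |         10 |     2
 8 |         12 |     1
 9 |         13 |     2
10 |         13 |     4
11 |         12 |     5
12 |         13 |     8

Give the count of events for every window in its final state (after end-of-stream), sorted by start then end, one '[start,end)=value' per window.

[0,4)=2 [6,9)=1 [9,16)=8

i=0 t=0 v=6: → [0,3); WM=0
i=1 t=1 v=9: → [0,4); WM=1
i=2 t=6 v=2: → [6,9); WM=6
i=3 t=9 v=6: → [9,12); WM=9
i=4 t=0 v=2: DROP (t<9-1); WM=9
i=5 t=0 v=2: DROP (t<9-1); WM=9
i=6 t=9 v=2: → [9,12); WM=9
i=7 t=10 v=2: → [9,13); WM=10
i=8 t=12 v=1: → [9,15); WM=12
i=9 t=13 v=2: → [9,16); WM=13
i=10 t=13 v=4: → [9,16); WM=13
i=11 t=12 v=5: → [9,16); WM=13
i=12 t=13 v=8: → [9,16); WM=13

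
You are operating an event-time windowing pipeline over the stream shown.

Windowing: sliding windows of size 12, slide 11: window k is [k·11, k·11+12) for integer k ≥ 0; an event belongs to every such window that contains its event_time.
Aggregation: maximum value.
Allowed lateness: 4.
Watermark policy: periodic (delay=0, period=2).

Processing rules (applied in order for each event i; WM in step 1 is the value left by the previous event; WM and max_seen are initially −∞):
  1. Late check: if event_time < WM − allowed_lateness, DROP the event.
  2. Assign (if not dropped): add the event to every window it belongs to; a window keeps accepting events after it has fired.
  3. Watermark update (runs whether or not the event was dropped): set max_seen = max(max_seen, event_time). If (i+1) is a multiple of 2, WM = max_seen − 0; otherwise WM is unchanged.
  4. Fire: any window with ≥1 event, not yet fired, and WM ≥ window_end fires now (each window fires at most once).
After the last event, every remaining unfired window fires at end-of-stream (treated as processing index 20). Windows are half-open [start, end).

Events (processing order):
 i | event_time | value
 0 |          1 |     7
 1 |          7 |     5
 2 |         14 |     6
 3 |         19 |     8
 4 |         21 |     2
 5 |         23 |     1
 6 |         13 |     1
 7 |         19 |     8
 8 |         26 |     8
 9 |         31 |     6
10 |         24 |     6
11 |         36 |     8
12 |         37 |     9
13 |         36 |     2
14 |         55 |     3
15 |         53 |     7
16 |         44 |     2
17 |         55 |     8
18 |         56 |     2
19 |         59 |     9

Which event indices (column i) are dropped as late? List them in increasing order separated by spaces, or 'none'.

6 10 16

i=0 t=1 v=7: → [0,12); WM=−∞
i=1 t=7 v=5: → [0,12); WM=7
i=2 t=14 v=6: → [11,23); WM=7
i=3 t=19 v=8: → [11,23); WM=19; [0,12) fires=7
i=4 t=21 v=2: → [11,23); WM=19
i=5 t=23 v=1: → [22,34); WM=23; [11,23) fires=8
i=6 t=13 v=1: DROP (t<23-4); WM=23
i=7 t=19 v=8: → [11,23); WM=23
i=8 t=26 v=8: → [22,34); WM=23
i=9 t=31 v=6: → [22,34); WM=31
i=10 t=24 v=6: DROP (t<31-4); WM=31
i=11 t=36 v=8: → [33,45); WM=36; [22,34) fires=8
i=12 t=37 v=9: → [33,45); WM=36
i=13 t=36 v=2: → [33,45); WM=37
i=14 t=55 v=3: → [55,67),[44,56); WM=37
i=15 t=53 v=7: → [44,56); WM=55; [33,45) fires=9
i=16 t=44 v=2: DROP (t<55-4); WM=55
i=17 t=55 v=8: → [55,67),[44,56); WM=55
i=18 t=56 v=2: → [55,67); WM=55
i=19 t=59 v=9: → [55,67); WM=59; [44,56) fires=8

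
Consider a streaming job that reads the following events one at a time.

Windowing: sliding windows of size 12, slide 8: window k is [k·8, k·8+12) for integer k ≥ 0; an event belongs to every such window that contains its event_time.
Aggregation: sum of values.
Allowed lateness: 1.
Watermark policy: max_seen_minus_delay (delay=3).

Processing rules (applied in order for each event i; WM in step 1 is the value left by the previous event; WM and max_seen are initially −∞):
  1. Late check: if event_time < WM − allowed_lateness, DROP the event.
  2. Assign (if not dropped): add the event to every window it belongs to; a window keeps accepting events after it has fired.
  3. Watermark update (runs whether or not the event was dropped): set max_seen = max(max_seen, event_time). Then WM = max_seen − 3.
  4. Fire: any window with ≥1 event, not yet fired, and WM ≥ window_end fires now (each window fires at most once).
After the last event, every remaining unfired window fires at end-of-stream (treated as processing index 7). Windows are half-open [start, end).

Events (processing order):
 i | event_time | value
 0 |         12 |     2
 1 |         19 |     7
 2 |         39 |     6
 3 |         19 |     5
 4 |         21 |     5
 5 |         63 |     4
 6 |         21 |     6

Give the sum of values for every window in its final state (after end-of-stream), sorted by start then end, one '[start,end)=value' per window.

[8,20)=9 [16,28)=7 [32,44)=6 [56,68)=4

i=0 t=12 v=2: → [8,20); WM=9
i=1 t=19 v=7: → [16,28),[8,20); WM=16
i=2 t=39 v=6: → [32,44); WM=36; [8,20) fires=9 [16,28) fires=7
i=3 t=19 v=5: DROP (t<36-1); WM=36
i=4 t=21 v=5: DROP (t<36-1); WM=36
i=5 t=63 v=4: → [56,68); WM=60; [32,44) fires=6
i=6 t=21 v=6: DROP (t<60-1); WM=60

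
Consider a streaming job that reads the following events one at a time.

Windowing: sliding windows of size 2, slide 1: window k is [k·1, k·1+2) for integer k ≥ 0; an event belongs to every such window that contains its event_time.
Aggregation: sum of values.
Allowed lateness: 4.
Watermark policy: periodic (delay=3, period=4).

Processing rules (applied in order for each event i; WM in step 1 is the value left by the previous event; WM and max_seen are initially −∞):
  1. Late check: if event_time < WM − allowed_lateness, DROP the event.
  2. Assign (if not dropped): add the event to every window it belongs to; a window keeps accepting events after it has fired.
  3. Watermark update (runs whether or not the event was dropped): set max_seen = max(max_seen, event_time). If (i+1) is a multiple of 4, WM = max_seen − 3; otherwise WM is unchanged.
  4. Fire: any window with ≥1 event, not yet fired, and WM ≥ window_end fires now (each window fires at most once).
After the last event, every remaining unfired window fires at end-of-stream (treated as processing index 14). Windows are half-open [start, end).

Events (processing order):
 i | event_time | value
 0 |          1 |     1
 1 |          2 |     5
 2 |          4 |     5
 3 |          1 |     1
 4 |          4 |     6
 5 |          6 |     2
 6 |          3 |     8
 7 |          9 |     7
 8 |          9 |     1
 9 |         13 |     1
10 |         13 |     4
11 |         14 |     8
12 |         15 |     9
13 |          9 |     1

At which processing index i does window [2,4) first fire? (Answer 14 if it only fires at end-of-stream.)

7

i=0 t=1 v=1: → [1,3),[0,2); WM=−∞
i=1 t=2 v=5: → [2,4),[1,3); WM=−∞
i=2 t=4 v=5: → [4,6),[3,5); WM=−∞
i=3 t=1 v=1: → [1,3),[0,2); WM=1
i=4 t=4 v=6: → [4,6),[3,5); WM=1
i=5 t=6 v=2: → [6,8),[5,7); WM=1
i=6 t=3 v=8: → [3,5),[2,4); WM=1
i=7 t=9 v=7: → [9,11),[8,10); WM=6; [0,2) fires=2 [1,3) fires=7 [2,4) fires=13 [3,5) fires=19 [4,6) fires=11
i=8 t=9 v=1: → [9,11),[8,10); WM=6
i=9 t=13 v=1: → [13,15),[12,14); WM=6
i=10 t=13 v=4: → [13,15),[12,14); WM=6
i=11 t=14 v=8: → [14,16),[13,15); WM=11; [5,7) fires=2 [6,8) fires=2 [8,10) fires=8 [9,11) fires=8
i=12 t=15 v=9: → [15,17),[14,16); WM=11
i=13 t=9 v=1: → [9,11),[8,10); WM=11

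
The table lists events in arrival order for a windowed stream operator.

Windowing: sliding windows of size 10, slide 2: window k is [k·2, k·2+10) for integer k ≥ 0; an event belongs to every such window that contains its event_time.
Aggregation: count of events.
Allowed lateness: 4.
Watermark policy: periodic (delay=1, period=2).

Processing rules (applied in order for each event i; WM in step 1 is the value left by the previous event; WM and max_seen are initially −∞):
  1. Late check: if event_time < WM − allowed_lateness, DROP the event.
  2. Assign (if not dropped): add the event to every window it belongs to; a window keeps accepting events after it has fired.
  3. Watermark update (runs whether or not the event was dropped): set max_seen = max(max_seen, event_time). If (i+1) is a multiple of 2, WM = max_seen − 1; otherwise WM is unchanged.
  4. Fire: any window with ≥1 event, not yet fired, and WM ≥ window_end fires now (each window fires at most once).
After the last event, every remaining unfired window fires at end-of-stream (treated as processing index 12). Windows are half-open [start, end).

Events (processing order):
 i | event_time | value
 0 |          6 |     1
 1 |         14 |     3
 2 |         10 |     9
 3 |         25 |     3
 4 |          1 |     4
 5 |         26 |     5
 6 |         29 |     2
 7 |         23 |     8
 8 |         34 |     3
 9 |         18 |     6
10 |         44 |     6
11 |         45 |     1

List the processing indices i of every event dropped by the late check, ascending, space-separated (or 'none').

4 9

i=0 t=6 v=1: → [6,16),[4,14),[2,12),[0,10); WM=−∞
i=1 t=14 v=3: → [14,24),[12,22),[10,20),[8,18),[6,16); WM=13; [0,10) fires=1 [2,12) fires=1
i=2 t=10 v=9: → [10,20),[8,18),[6,16),[4,14),[2,12); WM=13
i=3 t=25 v=3: → [24,34),[22,32),[20,30),[18,28),[16,26); WM=24; [4,14) fires=2 [6,16) fires=3 [8,18) fires=2 [10,20) fires=2 [12,22) fires=1 [14,24) fires=1
i=4 t=1 v=4: DROP (t<24-4); WM=24
i=5 t=26 v=5: → [26,36),[24,34),[22,32),[20,30),[18,28); WM=25
i=6 t=29 v=2: → [28,38),[26,36),[24,34),[22,32),[20,30); WM=25
i=7 t=23 v=8: → [22,32),[20,30),[18,28),[16,26),[14,24); WM=28; [16,26) fires=2 [18,28) fires=3
i=8 t=34 v=3: → [34,44),[32,42),[30,40),[28,38),[26,36); WM=28
i=9 t=18 v=6: DROP (t<28-4); WM=33; [20,30) fires=4 [22,32) fires=4
i=10 t=44 v=6: → [44,54),[42,52),[40,50),[38,48),[36,46); WM=33
i=11 t=45 v=1: → [44,54),[42,52),[40,50),[38,48),[36,46); WM=44; [24,34) fires=3 [26,36) fires=3 [28,38) fires=2 [30,40) fires=1 [32,42) fires=1 [34,44) fires=1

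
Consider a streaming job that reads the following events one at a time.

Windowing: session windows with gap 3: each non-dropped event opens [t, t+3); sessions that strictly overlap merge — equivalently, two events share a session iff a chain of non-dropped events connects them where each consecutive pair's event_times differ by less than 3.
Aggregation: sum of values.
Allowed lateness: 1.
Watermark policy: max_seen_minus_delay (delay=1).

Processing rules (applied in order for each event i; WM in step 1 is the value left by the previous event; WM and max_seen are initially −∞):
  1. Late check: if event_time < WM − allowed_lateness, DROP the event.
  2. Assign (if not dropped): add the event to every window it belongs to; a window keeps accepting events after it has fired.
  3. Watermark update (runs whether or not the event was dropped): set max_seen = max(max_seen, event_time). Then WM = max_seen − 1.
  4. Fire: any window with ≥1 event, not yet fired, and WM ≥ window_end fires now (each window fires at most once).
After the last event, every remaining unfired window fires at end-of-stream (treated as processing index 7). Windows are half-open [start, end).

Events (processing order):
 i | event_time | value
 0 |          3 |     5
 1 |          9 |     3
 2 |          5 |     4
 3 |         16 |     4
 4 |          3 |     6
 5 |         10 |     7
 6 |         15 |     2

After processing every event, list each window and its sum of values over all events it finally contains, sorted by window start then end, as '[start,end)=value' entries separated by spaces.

i=0 t=3 v=5: → [3,6); WM=2
i=1 t=9 v=3: → [9,12); WM=8
i=2 t=5 v=4: DROP (t<8-1); WM=8
i=3 t=16 v=4: → [16,19); WM=15
i=4 t=3 v=6: DROP (t<15-1); WM=15
i=5 t=10 v=7: DROP (t<15-1); WM=15
i=6 t=15 v=2: → [15,19); WM=15

[3,6)=5 [9,12)=3 [15,19)=6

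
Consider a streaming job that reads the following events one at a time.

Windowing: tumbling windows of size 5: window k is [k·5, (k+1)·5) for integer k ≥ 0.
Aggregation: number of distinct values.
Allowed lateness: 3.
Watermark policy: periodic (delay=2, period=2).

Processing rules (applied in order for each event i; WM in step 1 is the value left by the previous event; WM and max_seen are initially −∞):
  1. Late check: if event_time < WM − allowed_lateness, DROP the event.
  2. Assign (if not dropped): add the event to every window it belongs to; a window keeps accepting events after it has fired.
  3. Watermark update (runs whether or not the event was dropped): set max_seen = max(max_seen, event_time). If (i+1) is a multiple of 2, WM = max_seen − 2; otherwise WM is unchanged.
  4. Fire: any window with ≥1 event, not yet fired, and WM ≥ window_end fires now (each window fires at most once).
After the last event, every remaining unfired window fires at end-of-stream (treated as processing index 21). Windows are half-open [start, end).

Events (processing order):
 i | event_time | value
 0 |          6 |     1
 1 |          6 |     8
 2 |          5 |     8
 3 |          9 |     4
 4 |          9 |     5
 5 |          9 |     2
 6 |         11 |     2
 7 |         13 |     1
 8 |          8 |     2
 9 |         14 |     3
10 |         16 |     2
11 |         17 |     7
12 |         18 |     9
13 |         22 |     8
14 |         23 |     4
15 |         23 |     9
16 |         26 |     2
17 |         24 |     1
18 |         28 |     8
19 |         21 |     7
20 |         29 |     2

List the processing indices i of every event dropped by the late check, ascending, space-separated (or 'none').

i=0 t=6 v=1: → [5,10); WM=−∞
i=1 t=6 v=8: → [5,10); WM=4
i=2 t=5 v=8: → [5,10); WM=4
i=3 t=9 v=4: → [5,10); WM=7
i=4 t=9 v=5: → [5,10); WM=7
i=5 t=9 v=2: → [5,10); WM=7
i=6 t=11 v=2: → [10,15); WM=7
i=7 t=13 v=1: → [10,15); WM=11; [5,10) fires=5
i=8 t=8 v=2: → [5,10); WM=11
i=9 t=14 v=3: → [10,15); WM=12
i=10 t=16 v=2: → [15,20); WM=12
i=11 t=17 v=7: → [15,20); WM=15; [10,15) fires=3
i=12 t=18 v=9: → [15,20); WM=15
i=13 t=22 v=8: → [20,25); WM=20; [15,20) fires=3
i=14 t=23 v=4: → [20,25); WM=20
i=15 t=23 v=9: → [20,25); WM=21
i=16 t=26 v=2: → [25,30); WM=21
i=17 t=24 v=1: → [20,25); WM=24
i=18 t=28 v=8: → [25,30); WM=24
i=19 t=21 v=7: → [20,25); WM=26; [20,25) fires=5
i=20 t=29 v=2: → [25,30); WM=26

none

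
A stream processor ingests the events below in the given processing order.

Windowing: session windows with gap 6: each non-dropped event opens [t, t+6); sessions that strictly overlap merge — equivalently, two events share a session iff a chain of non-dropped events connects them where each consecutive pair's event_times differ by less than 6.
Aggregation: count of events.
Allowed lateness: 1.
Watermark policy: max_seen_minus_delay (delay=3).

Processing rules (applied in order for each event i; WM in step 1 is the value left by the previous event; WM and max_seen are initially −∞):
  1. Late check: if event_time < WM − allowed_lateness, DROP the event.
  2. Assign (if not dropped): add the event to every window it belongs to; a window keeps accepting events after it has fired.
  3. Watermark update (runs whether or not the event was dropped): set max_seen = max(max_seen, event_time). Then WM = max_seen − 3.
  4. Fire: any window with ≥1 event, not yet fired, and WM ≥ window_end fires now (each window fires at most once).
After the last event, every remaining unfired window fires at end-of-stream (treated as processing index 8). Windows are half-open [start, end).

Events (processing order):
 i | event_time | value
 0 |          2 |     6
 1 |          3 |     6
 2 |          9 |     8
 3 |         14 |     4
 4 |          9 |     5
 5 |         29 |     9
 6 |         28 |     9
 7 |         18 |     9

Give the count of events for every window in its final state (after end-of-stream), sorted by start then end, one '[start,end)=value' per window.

[2,9)=2 [9,20)=2 [28,35)=2

i=0 t=2 v=6: → [2,8); WM=-1
i=1 t=3 v=6: → [2,9); WM=0
i=2 t=9 v=8: → [9,15); WM=6
i=3 t=14 v=4: → [9,20); WM=11
i=4 t=9 v=5: DROP (t<11-1); WM=11
i=5 t=29 v=9: → [29,35); WM=26
i=6 t=28 v=9: → [28,35); WM=26
i=7 t=18 v=9: DROP (t<26-1); WM=26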